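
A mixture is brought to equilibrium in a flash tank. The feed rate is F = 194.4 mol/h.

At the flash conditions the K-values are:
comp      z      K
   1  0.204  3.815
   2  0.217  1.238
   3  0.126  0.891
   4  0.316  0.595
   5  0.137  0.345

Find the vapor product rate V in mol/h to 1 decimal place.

Material balance + equilibrium reduce to Σ zᵢ(Kᵢ−1)/(1+ψ(Kᵢ−1)) = 0.
Feasibility: ΣzᵢKᵢ = 1.394, Σzᵢ/Kᵢ = 1.298 — both > 1, two phases present.
Newton iteration, ψ⁰ = 0.45:
  ψ = 0.450: g = 0.0018, g' = -0.522 → ψ = 0.453
Converged at ψ = 0.453.
Then V = ψ·F = 0.4535·194.4 = 88.2 mol/h and L = F − V = 106.2 mol/h.

V = 88.2 mol/h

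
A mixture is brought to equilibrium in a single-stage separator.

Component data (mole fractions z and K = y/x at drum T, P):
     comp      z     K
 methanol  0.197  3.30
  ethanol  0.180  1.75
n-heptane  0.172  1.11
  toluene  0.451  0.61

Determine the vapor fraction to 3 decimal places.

Let ψ = V/F and solve Σ zᵢ(Kᵢ−1)/(1+ψ(Kᵢ−1)) = 0.
Feasibility: ΣzᵢKᵢ = 1.431, Σzᵢ/Kᵢ = 1.057 — both > 1, two phases present.
Iterate (Newton) starting at ψ = 0.5:
  ψ = 0.500: g = 0.1084, g' = -0.387 → ψ = 0.780
  ψ = 0.780: g = 0.0119, g' = -0.317 → ψ = 0.818
Converged at ψ = 0.818.

ψ = 0.818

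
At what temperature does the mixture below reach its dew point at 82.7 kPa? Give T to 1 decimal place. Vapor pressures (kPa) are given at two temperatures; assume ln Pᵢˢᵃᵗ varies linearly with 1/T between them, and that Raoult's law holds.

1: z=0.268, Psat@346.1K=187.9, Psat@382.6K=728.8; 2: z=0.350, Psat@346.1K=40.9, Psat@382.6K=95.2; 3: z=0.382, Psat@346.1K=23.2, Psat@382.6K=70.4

Dew-point temperature: Σzᵢ·P/Pᵢˢᵃᵗ(T) = 1. Interpolate ln Pᵢˢᵃᵗ = aᵢ + bᵢ/T.
  T = 346.1 K: ΣzᵢP/Pᵢˢᵃᵗ = 2.1874
  T = 382.6 K: ΣzᵢP/Pᵢˢᵃᵗ = 0.7832
  T = 364.4 K: ΣzᵢP/Pᵢˢᵃᵗ = 1.2705
  T = 373.5 K: ΣzᵢP/Pᵢˢᵃᵗ = 0.9911
  T = 368.9 K: ΣzᵢP/Pᵢˢᵃᵗ = 1.1218
  T = 371.2 K: ΣzᵢP/Pᵢˢᵃᵗ = 1.0540
Interpolating between 371.2 K and 373.5 K gives T ≈ 373.2 K.

T = 373.2 K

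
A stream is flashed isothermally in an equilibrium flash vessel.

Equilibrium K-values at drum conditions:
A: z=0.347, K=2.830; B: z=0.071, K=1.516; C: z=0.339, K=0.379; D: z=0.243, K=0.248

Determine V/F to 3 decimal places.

Iterate (Newton) starting at V/F = 0.5:
  V/F = 0.500: g = -0.2374, g' = -0.957 → V/F = 0.252
  V/F = 0.252: g = -0.0078, g' = -0.952 → V/F = 0.244
Converged at V/F = 0.244.

V/F = 0.244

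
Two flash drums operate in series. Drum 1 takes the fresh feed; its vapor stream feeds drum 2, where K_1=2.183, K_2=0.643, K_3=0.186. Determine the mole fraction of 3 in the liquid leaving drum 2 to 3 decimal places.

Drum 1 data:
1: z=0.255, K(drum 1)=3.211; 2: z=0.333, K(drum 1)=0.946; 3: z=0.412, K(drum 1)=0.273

Drum 1:
Newton–Raphson from ψ₁ = 0.5:
  ψ₁ = 0.500: g = -0.2213, g' = -0.820 → ψ₁ = 0.230
  ψ₁ = 0.230: g = -0.0042, g' = -0.863 → ψ₁ = 0.225
Converged at ψ₁ = 0.225.
Drum-1 compositions:
  1: x = 0.170, y = 0.547
  2: x = 0.337, y = 0.319
  3: x = 0.493, y = 0.134
Drum-2 feed = drum-1 vapor: z₂ = (0.5466, 0.3189, 0.1345).
Drum 2:
Material balance + equilibrium reduce to Σ zᵢ(Kᵢ−1)/(1+ψ₂(Kᵢ−1)) = 0.
g(0) = ΣzᵢKᵢ − 1 = 0.423 and g(1) = 1 − Σzᵢ/Kᵢ = -0.469, so a root lies in (0, 1).
Newton iteration, ψ₂⁰ = 0.5:
  ψ₂ = 0.500: g = 0.0831, g' = -0.616 → ψ₂ = 0.635
  ψ₂ = 0.635: g = -0.0046, g' = -0.699 → ψ₂ = 0.628
Converged at ψ₂ = 0.628.
  1: x = 0.314, y = 0.684
  2: x = 0.411, y = 0.264
  3: x = 0.275, y = 0.051

x_3 (drum 2) = 0.275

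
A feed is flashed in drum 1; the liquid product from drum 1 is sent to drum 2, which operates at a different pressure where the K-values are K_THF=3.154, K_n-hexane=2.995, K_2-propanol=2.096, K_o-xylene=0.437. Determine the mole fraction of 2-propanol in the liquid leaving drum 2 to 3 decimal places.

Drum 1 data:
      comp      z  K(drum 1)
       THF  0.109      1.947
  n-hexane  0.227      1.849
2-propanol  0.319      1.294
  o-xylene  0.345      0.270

x_2-propanol (drum 2) = 0.166

Drum 1:
Rachford–Rice: g(ψ₁) = Σ zᵢ(Kᵢ−1)/(1+ψ₁(Kᵢ−1)) = 0.
Check two-phase: ΣzᵢKᵢ = 1.138 > 1 and Σzᵢ/Kᵢ = 1.703 > 1, so g(0) = 0.138 > 0 and g(1) = -0.703 < 0.
Newton iteration, ψ₁⁰ = 0.5:
  ψ₁ = 0.500: g = -0.1095, g' = -0.603 → ψ₁ = 0.318
  ψ₁ = 0.318: g = -0.0113, g' = -0.494 → ψ₁ = 0.295
Converged at ψ₁ = 0.295.
Drum-1 compositions:
  THF: x = 0.085, y = 0.166
  n-hexane: x = 0.181, y = 0.336
  2-propanol: x = 0.294, y = 0.380
  o-xylene: x = 0.440, y = 0.119
Drum-2 feed = drum-1 liquid: z₂ = (0.0852, 0.1815, 0.2935, 0.4398).
Drum 2:
Let ψ₂ = V/F and solve Σ zᵢ(Kᵢ−1)/(1+ψ₂(Kᵢ−1)) = 0.
g(0) = ΣzᵢKᵢ − 1 = 0.620 and g(1) = 1 − Σzᵢ/Kᵢ = -0.234, so a root lies in (0, 1).
Iterate (Newton) starting at ψ₂ = 0.49:
  ψ₂ = 0.490: g = 0.1397, g' = -0.693 → ψ₂ = 0.692
  ψ₂ = 0.692: g = 0.0034, g' = -0.679 → ψ₂ = 0.697
Converged at ψ₂ = 0.697.
  THF: x = 0.034, y = 0.107
  n-hexane: x = 0.076, y = 0.227
  2-propanol: x = 0.166, y = 0.349
  o-xylene: x = 0.724, y = 0.316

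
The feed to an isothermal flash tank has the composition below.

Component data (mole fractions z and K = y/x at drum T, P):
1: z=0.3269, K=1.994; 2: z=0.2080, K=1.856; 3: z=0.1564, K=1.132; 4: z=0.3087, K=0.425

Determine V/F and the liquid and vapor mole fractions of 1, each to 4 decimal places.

V/F = 0.7527, x_1 = 0.1870, y_1 = 0.3729

Rachford–Rice: g(V/F) = Σ zᵢ(Kᵢ−1)/(1+V/F(Kᵢ−1)) = 0.
Feasibility: ΣzᵢKᵢ = 1.3461, Σzᵢ/Kᵢ = 1.1405 — both > 1, two phases present.
Newton–Raphson from V/F = 0.5:
  V/F = 0.5000: g = 0.11198, g' = -0.4223 → V/F = 0.7652
  V/F = 0.7652: g = -0.00605, g' = -0.4875 → V/F = 0.7527
Converged at V/F = 0.7527.
Compositions from xᵢ = zᵢ/(1+V/F(Kᵢ−1)), yᵢ = Kᵢxᵢ:
  1: x = 0.1870, y = 0.3729
  2: x = 0.1265, y = 0.2348
  3: x = 0.1423, y = 0.1610
  4: x = 0.5442, y = 0.2313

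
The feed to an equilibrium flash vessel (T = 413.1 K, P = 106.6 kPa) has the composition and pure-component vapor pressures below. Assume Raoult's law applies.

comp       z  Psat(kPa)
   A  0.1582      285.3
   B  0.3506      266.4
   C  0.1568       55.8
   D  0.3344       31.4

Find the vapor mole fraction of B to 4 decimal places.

y_B = 0.5100

Raoult's law: Kᵢ = Pᵢˢᵃᵗ/P = Pᵢˢᵃᵗ/106.6.
  K_A = 285.3/106.6 = 2.676360, K_B = 266.4/106.6 = 2.499062, K_C = 55.8/106.6 = 0.523452, K_D = 31.4/106.6 = 0.294559
Rachford–Rice: g(ψ) = Σ zᵢ(Kᵢ−1)/(1+ψ(Kᵢ−1)) = 0.
Check two-phase: ΣzᵢKᵢ = 1.4801 > 1 and Σzᵢ/Kᵢ = 1.6342 > 1, so g(0) = 0.4801 > 0 and g(1) = -0.6342 < 0.
Iterate (Newton) starting at ψ = 0.5:
  ψ = 0.5000: g = -0.01786, g' = -0.8475 → ψ = 0.4789
Converged at ψ = 0.4789.
Compositions from xᵢ = zᵢ/(1+ψ(Kᵢ−1)), yᵢ = Kᵢxᵢ:
  A: x = 0.0878, y = 0.2349
  B: x = 0.2041, y = 0.5100
  C: x = 0.2032, y = 0.1063
  D: x = 0.5050, y = 0.1487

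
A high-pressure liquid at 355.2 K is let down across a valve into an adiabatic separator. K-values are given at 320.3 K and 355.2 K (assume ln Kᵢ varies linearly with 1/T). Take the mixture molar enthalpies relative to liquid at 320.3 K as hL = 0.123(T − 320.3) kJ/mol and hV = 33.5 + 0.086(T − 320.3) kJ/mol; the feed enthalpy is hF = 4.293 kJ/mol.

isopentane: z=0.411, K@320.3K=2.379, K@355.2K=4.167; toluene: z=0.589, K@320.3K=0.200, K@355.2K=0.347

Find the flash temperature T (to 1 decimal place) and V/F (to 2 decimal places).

T = 322.6 K, V/F = 0.12

Adiabatic flash: solve Rachford–Rice at each trial T, then check hF = ψ·hV(T) + (1−ψ)·hL(T).
  T = 320.3 K: K = (2.379, 0.200), RR gives ψ = 0.087, H_out = 2.902 kJ/mol
  T = 355.2 K: K = (4.167, 0.347), RR gives ψ = 0.443, H_out = 18.575 kJ/mol
  T = 337.8 K: K = (3.197, 0.267), RR gives ψ = 0.293, H_out = 11.776 kJ/mol
  T = 329.1 K: K = (2.771, 0.232), RR gives ψ = 0.203, H_out = 7.811 kJ/mol
  T = 324.7 K: K = (2.570, 0.216), RR gives ψ = 0.149, H_out = 5.508 kJ/mol
  T = 322.5 K: K = (2.473, 0.208), RR gives ψ = 0.119, H_out = 4.249 kJ/mol
Linear interpolation between T = 322.5 (H_out = 4.249) and T = 324.7 (H_out = 5.508) on hF = 4.293 gives T ≈ 322.6 K, at which ψ = 0.12.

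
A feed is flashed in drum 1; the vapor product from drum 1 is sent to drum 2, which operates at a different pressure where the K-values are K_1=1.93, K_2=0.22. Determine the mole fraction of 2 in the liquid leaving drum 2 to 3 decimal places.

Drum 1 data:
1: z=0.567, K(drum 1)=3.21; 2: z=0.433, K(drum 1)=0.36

x_2 (drum 2) = 0.544

Drum 1:
Material balance + equilibrium reduce to Σ zᵢ(Kᵢ−1)/(1+ψ₁(Kᵢ−1)) = 0.
Feasibility: ΣzᵢKᵢ = 1.976, Σzᵢ/Kᵢ = 1.379 — both > 1, two phases present.
Binary case is linear: z₁(K₁−1)(1+ψ₁(K₂−1)) + z₂(K₂−1)(1+ψ₁(K₁−1)) = 0
⇒ ψ₁ = [z₁(K₁−1)+z₂(K₂−1)] / [−(K₁−1)(K₂−1)] = 0.9759/1.4144 = 0.690
Drum-1 compositions:
  1: x = 0.225, y = 0.721
  2: x = 0.775, y = 0.279
Drum-2 feed = drum-1 vapor: z₂ = (0.7208, 0.2792).
Drum 2:
Rachford–Rice: g(ψ₂) = Σ zᵢ(Kᵢ−1)/(1+ψ₂(Kᵢ−1)) = 0.
Feasibility: ΣzᵢKᵢ = 1.453, Σzᵢ/Kᵢ = 1.642 — both > 1, two phases present.
Iterate (Newton) starting at ψ₂ = 0.5:
  ψ₂ = 0.500: g = 0.1006, g' = -0.747 → ψ₂ = 0.635
  ψ₂ = 0.635: g = -0.0097, g' = -0.913 → ψ₂ = 0.624
Converged at ψ₂ = 0.624.
  1: x = 0.456, y = 0.880
  2: x = 0.544, y = 0.120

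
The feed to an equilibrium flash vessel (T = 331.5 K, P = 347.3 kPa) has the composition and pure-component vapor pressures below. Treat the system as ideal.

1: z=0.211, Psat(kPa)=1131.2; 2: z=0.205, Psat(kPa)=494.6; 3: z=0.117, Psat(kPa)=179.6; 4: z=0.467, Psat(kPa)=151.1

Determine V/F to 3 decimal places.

V/F = 0.267

Raoult's law: Kᵢ = Pᵢˢᵃᵗ/P = Pᵢˢᵃᵗ/347.3.
  K_1 = 1131.2/347.3 = 3.25713, K_2 = 494.6/347.3 = 1.42413, K_3 = 179.6/347.3 = 0.51713, K_4 = 151.1/347.3 = 0.43507
Newton–Raphson from V/F = 0.5:
  V/F = 0.500: g = -0.1467, g' = -0.599 → V/F = 0.255
  V/F = 0.255: g = 0.0079, g' = -0.702 → V/F = 0.267
Converged at V/F = 0.267.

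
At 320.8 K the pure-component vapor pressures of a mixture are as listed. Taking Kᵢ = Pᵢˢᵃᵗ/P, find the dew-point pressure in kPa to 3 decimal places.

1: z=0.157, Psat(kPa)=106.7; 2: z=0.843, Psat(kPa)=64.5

At the dew point ψ → 1, so Σzᵢ/Kᵢ = 1 with Kᵢ = Pᵢˢᵃᵗ/P ⇒ 1/P = Σzᵢ/Pᵢˢᵃᵗ.
1/P = 0.157/106.7 + 0.843/64.5 = 0.014541 ⇒ P = 68.770 kPa

Pdew = 68.770 kPa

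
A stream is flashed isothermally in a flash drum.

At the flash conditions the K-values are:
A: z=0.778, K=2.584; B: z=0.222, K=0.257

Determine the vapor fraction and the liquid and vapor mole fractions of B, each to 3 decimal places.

Material balance + equilibrium reduce to Σ zᵢ(Kᵢ−1)/(1+ψ(Kᵢ−1)) = 0.
Feasibility: ΣzᵢKᵢ = 2.067, Σzᵢ/Kᵢ = 1.165 — both > 1, two phases present.
Binary case is linear: z₁(K₁−1)(1+ψ(K₂−1)) + z₂(K₂−1)(1+ψ(K₁−1)) = 0
⇒ ψ = [z₁(K₁−1)+z₂(K₂−1)] / [−(K₁−1)(K₂−1)] = 1.0674/1.1769 = 0.907
Compositions from xᵢ = zᵢ/(1+ψ(Kᵢ−1)), yᵢ = Kᵢxᵢ:
  A: x = 0.319, y = 0.825
  B: x = 0.681, y = 0.175

ψ = 0.907, x_B = 0.681, y_B = 0.175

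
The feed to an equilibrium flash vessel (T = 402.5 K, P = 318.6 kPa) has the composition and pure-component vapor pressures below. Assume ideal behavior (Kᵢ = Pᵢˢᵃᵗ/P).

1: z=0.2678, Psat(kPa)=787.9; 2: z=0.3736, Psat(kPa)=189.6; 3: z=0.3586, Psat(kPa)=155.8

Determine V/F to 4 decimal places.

V/F = 0.0888

Raoult's law: Kᵢ = Pᵢˢᵃᵗ/P = Pᵢˢᵃᵗ/318.6.
  K_1 = 787.9/318.6 = 2.473007, K_2 = 189.6/318.6 = 0.595104, K_3 = 155.8/318.6 = 0.489014
Material balance + equilibrium reduce to Σ zᵢ(Kᵢ−1)/(1+V/F(Kᵢ−1)) = 0.
g(0) = ΣzᵢKᵢ − 1 = 0.0600 and g(1) = 1 − Σzᵢ/Kᵢ = -0.4694, so a root lies in (0, 1).
Newton iteration, V/F⁰ = 0.5:
  V/F = 0.5000: g = -0.20862, g' = -0.4579 → V/F = 0.0444
  V/F = 0.0444: g = 0.02873, g' = -0.6735 → V/F = 0.0871
  V/F = 0.0871: g = 0.00107, g' = -0.6248 → V/F = 0.0888
Converged at V/F = 0.0888.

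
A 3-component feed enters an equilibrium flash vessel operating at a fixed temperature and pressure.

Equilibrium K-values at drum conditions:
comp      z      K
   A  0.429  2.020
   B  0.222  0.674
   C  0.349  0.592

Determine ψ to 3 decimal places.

Newton–Raphson from ψ = 0.5:
  ψ = 0.500: g = 0.0244, g' = -0.321 → ψ = 0.576
  ψ = 0.576: g = 0.0004, g' = -0.312 → ψ = 0.577
Converged at ψ = 0.577.

ψ = 0.577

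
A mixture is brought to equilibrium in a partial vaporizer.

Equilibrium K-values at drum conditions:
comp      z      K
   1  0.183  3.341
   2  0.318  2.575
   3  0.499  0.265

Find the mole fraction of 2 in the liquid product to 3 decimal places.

x_2 = 0.194

Material balance + equilibrium reduce to Σ zᵢ(Kᵢ−1)/(1+V/F(Kᵢ−1)) = 0.
Feasibility: ΣzᵢKᵢ = 1.562, Σzᵢ/Kᵢ = 2.061 — both > 1, two phases present.
Iterate (Newton) starting at V/F = 0.5:
  V/F = 0.500: g = -0.1023, g' = -1.134 → V/F = 0.410
  V/F = 0.410: g = -0.0018, g' = -1.105 → V/F = 0.408
Converged at V/F = 0.408.
Compositions from xᵢ = zᵢ/(1+V/F(Kᵢ−1)), yᵢ = Kᵢxᵢ:
  1: x = 0.094, y = 0.313
  2: x = 0.194, y = 0.498
  3: x = 0.713, y = 0.189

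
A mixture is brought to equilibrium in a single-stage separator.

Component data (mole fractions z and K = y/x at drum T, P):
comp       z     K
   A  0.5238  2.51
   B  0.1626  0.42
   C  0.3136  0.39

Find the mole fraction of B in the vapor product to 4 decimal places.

y_B = 0.1009

Material balance + equilibrium reduce to Σ zᵢ(Kᵢ−1)/(1+ψ(Kᵢ−1)) = 0.
g(0) = ΣzᵢKᵢ − 1 = 0.5053 and g(1) = 1 − Σzᵢ/Kᵢ = -0.3999, so a root lies in (0, 1).
Newton iteration, ψ⁰ = 0.55:
  ψ = 0.5500: g = 0.00572, g' = -0.7386 → ψ = 0.5577
Converged at ψ = 0.5577.
Compositions from xᵢ = zᵢ/(1+ψ(Kᵢ−1)), yᵢ = Kᵢxᵢ:
  A: x = 0.2843, y = 0.7137
  B: x = 0.2404, y = 0.1009
  C: x = 0.4753, y = 0.1854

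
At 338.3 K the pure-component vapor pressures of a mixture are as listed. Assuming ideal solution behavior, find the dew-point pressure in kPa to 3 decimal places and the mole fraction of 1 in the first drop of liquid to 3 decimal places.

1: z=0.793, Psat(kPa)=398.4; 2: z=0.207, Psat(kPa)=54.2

Pdew = 172.127 kPa, x_1 = 0.343

At the dew point ψ → 1, so Σzᵢ/Kᵢ = 1 with Kᵢ = Pᵢˢᵃᵗ/P ⇒ 1/P = Σzᵢ/Pᵢˢᵃᵗ.
1/P = 0.793/398.4 + 0.207/54.2 = 0.005810 ⇒ P = 172.127 kPa
xᵢ = zᵢP/Pᵢˢᵃᵗ ⇒ x_1 = 0.793·172.127/398.4 = 0.343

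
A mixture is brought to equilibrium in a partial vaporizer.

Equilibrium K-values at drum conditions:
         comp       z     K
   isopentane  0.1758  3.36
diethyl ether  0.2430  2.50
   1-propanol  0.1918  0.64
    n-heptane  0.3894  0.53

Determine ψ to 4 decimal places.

Let ψ = V/F and solve Σ zᵢ(Kᵢ−1)/(1+ψ(Kᵢ−1)) = 0.
g(0) = ΣzᵢKᵢ − 1 = 0.5273 and g(1) = 1 − Σzᵢ/Kᵢ = -0.1839, so a root lies in (0, 1).
Iterate (Newton) starting at ψ = 0.5:
  ψ = 0.5000: g = 0.07516, g' = -0.5685 → ψ = 0.6322
  ψ = 0.6322: g = 0.00379, g' = -0.5175 → ψ = 0.6395
Converged at ψ = 0.6395.

ψ = 0.6395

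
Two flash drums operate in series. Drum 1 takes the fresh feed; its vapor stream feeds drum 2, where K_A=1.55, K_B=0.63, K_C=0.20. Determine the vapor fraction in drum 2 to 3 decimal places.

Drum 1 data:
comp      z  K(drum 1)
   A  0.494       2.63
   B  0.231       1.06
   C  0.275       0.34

V/F (drum 2) = 0.229

Drum 1:
Rachford–Rice: g(ψ₁) = Σ zᵢ(Kᵢ−1)/(1+ψ₁(Kᵢ−1)) = 0.
g(0) = ΣzᵢKᵢ − 1 = 0.638 and g(1) = 1 − Σzᵢ/Kᵢ = -0.215, so a root lies in (0, 1).
Newton iteration, ψ₁⁰ = 0.5:
  ψ₁ = 0.500: g = 0.1862, g' = -0.666 → ψ₁ = 0.780
  ψ₁ = 0.780: g = -0.0060, g' = -0.764 → ψ₁ = 0.772
Converged at ψ₁ = 0.772.
Drum-1 compositions:
  A: x = 0.219, y = 0.575
  B: x = 0.221, y = 0.234
  C: x = 0.560, y = 0.191
Drum-2 feed = drum-1 vapor: z₂ = (0.5754, 0.2340, 0.1905).
Drum 2:
Let ψ₂ = V/F and solve Σ zᵢ(Kᵢ−1)/(1+ψ₂(Kᵢ−1)) = 0.
Check two-phase: ΣzᵢKᵢ = 1.077 > 1 and Σzᵢ/Kᵢ = 1.695 > 1, so g(0) = 0.077 > 0 and g(1) = -0.695 < 0.
Newton iteration, ψ₂⁰ = 0.46:
  ψ₂ = 0.460: g = -0.0930, g' = -0.463 → ψ₂ = 0.259
  ψ₂ = 0.259: g = -0.0111, g' = -0.367 → ψ₂ = 0.229
Converged at ψ₂ = 0.229.
  A: x = 0.511, y = 0.792
  B: x = 0.256, y = 0.161
  C: x = 0.233, y = 0.047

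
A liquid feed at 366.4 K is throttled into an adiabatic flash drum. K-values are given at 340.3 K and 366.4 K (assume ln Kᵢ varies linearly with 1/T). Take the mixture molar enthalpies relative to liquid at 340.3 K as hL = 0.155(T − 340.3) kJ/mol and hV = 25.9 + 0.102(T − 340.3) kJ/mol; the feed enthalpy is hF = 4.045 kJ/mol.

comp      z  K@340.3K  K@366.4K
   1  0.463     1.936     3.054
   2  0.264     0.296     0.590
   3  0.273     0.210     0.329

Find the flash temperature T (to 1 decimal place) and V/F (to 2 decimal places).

Adiabatic flash: solve Rachford–Rice at each trial T, then check hF = ψ·hV(T) + (1−ψ)·hL(T).
  T = 340.3 K: K = (1.936, 0.296, 0.210), RR gives ψ = 0.045, H_out = 1.177 kJ/mol
  T = 366.4 K: K = (3.054, 0.590, 0.329), RR gives ψ = 0.570, H_out = 18.026 kJ/mol
  T = 353.4 K: K = (2.454, 0.424, 0.265), RR gives ψ = 0.333, H_out = 10.420 kJ/mol
  T = 346.9 K: K = (2.187, 0.356, 0.237), RR gives ψ = 0.204, H_out = 6.228 kJ/mol
  T = 343.6 K: K = (2.059, 0.325, 0.223), RR gives ψ = 0.129, H_out = 3.841 kJ/mol
  T = 345.2 K: K = (2.120, 0.340, 0.230), RR gives ψ = 0.166, H_out = 5.027 kJ/mol
Linear interpolation between T = 343.6 (H_out = 3.841) and T = 345.2 (H_out = 5.027) on hF = 4.045 gives T ≈ 343.9 K, at which ψ = 0.14.

T = 343.9 K, V/F = 0.14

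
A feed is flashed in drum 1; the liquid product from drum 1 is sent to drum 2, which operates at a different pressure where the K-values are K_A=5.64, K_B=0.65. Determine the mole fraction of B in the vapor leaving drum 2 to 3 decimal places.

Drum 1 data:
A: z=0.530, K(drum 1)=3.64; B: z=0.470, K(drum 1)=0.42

Drum 1:
Let ψ₁ = V/F and solve Σ zᵢ(Kᵢ−1)/(1+ψ₁(Kᵢ−1)) = 0.
Feasibility: ΣzᵢKᵢ = 2.127, Σzᵢ/Kᵢ = 1.265 — both > 1, two phases present.
Binary case is linear: z₁(K₁−1)(1+ψ₁(K₂−1)) + z₂(K₂−1)(1+ψ₁(K₁−1)) = 0
⇒ ψ₁ = [z₁(K₁−1)+z₂(K₂−1)] / [−(K₁−1)(K₂−1)] = 1.1266/1.5312 = 0.736
Drum-1 compositions:
  A: x = 0.180, y = 0.656
  B: x = 0.820, y = 0.344
Drum-2 feed = drum-1 liquid: z₂ = (0.1801, 0.8199).
Drum 2:
Material balance + equilibrium reduce to Σ zᵢ(Kᵢ−1)/(1+ψ₂(Kᵢ−1)) = 0.
Feasibility: ΣzᵢKᵢ = 1.549, Σzᵢ/Kᵢ = 1.293 — both > 1, two phases present.
Binary case is linear: z₁(K₁−1)(1+ψ₂(K₂−1)) + z₂(K₂−1)(1+ψ₂(K₁−1)) = 0
⇒ ψ₂ = [z₁(K₁−1)+z₂(K₂−1)] / [−(K₁−1)(K₂−1)] = 0.5488/1.6240 = 0.338
  A: x = 0.070, y = 0.396
  B: x = 0.930, y = 0.604

y_B (drum 2) = 0.604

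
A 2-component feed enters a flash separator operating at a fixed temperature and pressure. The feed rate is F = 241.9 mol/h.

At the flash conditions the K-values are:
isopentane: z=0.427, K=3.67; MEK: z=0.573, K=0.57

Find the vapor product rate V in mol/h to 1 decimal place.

Material balance + equilibrium reduce to Σ zᵢ(Kᵢ−1)/(1+β(Kᵢ−1)) = 0.
Feasibility: ΣzᵢKᵢ = 1.894, Σzᵢ/Kᵢ = 1.122 — both > 1, two phases present.
Binary case is linear: z₁(K₁−1)(1+β(K₂−1)) + z₂(K₂−1)(1+β(K₁−1)) = 0
⇒ β = [z₁(K₁−1)+z₂(K₂−1)] / [−(K₁−1)(K₂−1)] = 0.8937/1.1481 = 0.778
Then V = β·F = 0.7784·241.9 = 188.3 mol/h and L = F − V = 53.6 mol/h.

V = 188.3 mol/h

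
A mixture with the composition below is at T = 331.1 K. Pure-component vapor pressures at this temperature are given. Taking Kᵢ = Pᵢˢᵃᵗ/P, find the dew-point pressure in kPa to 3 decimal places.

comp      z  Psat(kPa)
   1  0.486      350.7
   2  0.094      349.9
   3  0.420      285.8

Pdew = 320.102 kPa

At the dew point ψ → 1, so Σzᵢ/Kᵢ = 1 with Kᵢ = Pᵢˢᵃᵗ/P ⇒ 1/P = Σzᵢ/Pᵢˢᵃᵗ.
1/P = 0.486/350.7 + 0.094/349.9 + 0.420/285.8 = 0.003124 ⇒ P = 320.102 kPa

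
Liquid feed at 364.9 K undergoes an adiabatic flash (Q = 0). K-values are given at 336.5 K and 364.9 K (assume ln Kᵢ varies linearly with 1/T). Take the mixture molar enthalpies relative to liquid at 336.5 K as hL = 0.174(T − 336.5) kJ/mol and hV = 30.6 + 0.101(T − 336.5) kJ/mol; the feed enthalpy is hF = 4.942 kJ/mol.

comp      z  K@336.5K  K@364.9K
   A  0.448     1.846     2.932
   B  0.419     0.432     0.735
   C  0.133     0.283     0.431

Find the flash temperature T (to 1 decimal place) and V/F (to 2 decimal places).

Adiabatic flash: solve Rachford–Rice at each trial T, then check hF = ψ·hV(T) + (1−ψ)·hL(T).
  T = 336.5 K: K = (1.846, 0.432, 0.283), RR gives ψ = 0.089, H_out = 2.720 kJ/mol
  T = 364.9 K: K = (2.932, 0.735, 0.431), RR gives ψ = 0.933, H_out = 31.558 kJ/mol
  T = 350.7 K: K = (2.348, 0.570, 0.352), RR gives ψ = 0.507, H_out = 17.450 kJ/mol
  T = 343.6 K: K = (2.087, 0.497, 0.316), RR gives ψ = 0.309, H_out = 10.535 kJ/mol
  T = 340.1 K: K = (1.966, 0.464, 0.300), RR gives ψ = 0.206, H_out = 6.865 kJ/mol
  T = 338.3 K: K = (1.905, 0.448, 0.291), RR gives ψ = 0.149, H_out = 4.851 kJ/mol
Linear interpolation between T = 338.3 (H_out = 4.851) and T = 340.1 (H_out = 6.865) on hF = 4.942 gives T ≈ 338.4 K, at which ψ = 0.15.

T = 338.4 K, V/F = 0.15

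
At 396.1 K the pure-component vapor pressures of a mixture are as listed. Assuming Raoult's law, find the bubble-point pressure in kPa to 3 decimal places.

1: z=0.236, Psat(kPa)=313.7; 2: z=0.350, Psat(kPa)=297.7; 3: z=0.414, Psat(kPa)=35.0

Pbub = 192.718 kPa

At the bubble point ψ → 0, so ΣzᵢKᵢ = 1 with Kᵢ = Pᵢˢᵃᵗ/P ⇒ P = ΣzᵢPᵢˢᵃᵗ.
P = 0.236·313.7 + 0.350·297.7 + 0.414·35.0 = 192.718 kPa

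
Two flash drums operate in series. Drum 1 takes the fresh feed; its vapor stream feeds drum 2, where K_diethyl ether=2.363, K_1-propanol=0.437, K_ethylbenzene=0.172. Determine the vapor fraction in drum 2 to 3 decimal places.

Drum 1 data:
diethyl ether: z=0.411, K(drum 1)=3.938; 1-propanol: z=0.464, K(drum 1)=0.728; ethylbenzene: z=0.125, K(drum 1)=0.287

V/F (drum 2) = 0.423

Drum 1:
Material balance + equilibrium reduce to Σ zᵢ(Kᵢ−1)/(1+ψ₁(Kᵢ−1)) = 0.
g(0) = ΣzᵢKᵢ − 1 = 0.992 and g(1) = 1 − Σzᵢ/Kᵢ = -0.177, so a root lies in (0, 1).
Iterate (Newton) starting at ψ₁ = 0.44:
  ψ₁ = 0.440: g = 0.2534, g' = -0.854 → ψ₁ = 0.737
  ψ₁ = 0.737: g = 0.0360, g' = -0.690 → ψ₁ = 0.789
  ψ₁ = 0.789: g = -0.0004, g' = -0.710 → ψ₁ = 0.788
Converged at ψ₁ = 0.788.
Drum-1 compositions:
  diethyl ether: x = 0.124, y = 0.488
  1-propanol: x = 0.591, y = 0.430
  ethylbenzene: x = 0.285, y = 0.082
Drum-2 feed = drum-1 vapor: z₂ = (0.4881, 0.4300, 0.0819).
Drum 2:
Let ψ₂ = V/F and solve Σ zᵢ(Kᵢ−1)/(1+ψ₂(Kᵢ−1)) = 0.
Check two-phase: ΣzᵢKᵢ = 1.355 > 1 and Σzᵢ/Kᵢ = 1.667 > 1, so g(0) = 0.355 > 0 and g(1) = -0.667 < 0.
Newton iteration, ψ₂⁰ = 0.5:
  ψ₂ = 0.500: g = -0.0570, g' = -0.748 → ψ₂ = 0.424
  ψ₂ = 0.424: g = -0.0007, g' = -0.733 → ψ₂ = 0.423
Converged at ψ₂ = 0.423.
  diethyl ether: x = 0.310, y = 0.732
  1-propanol: x = 0.564, y = 0.247
  ethylbenzene: x = 0.126, y = 0.022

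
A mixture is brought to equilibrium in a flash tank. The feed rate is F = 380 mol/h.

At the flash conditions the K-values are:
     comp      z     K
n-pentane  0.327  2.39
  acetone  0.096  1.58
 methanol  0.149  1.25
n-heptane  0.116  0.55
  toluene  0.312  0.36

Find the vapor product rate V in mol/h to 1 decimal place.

Iterate (Newton) starting at ψ = 0.44:
  ψ = 0.440: g = 0.0169, g' = -0.555 → ψ = 0.470
Converged at ψ = 0.470.
Then V = ψ·F = 0.4704·380 = 178.8 mol/h and L = F − V = 201.2 mol/h.

V = 178.8 mol/h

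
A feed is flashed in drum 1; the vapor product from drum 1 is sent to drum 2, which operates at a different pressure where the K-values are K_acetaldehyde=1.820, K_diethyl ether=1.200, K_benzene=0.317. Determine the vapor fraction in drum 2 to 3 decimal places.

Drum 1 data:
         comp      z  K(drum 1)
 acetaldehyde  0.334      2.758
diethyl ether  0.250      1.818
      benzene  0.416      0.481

V/F (drum 2) = 0.326

Drum 1:
Rachford–Rice: g(ψ₁) = Σ zᵢ(Kᵢ−1)/(1+ψ₁(Kᵢ−1)) = 0.
Check two-phase: ΣzᵢKᵢ = 1.576 > 1 and Σzᵢ/Kᵢ = 1.123 > 1, so g(0) = 0.576 > 0 and g(1) = -0.123 < 0.
Newton–Raphson from ψ₁ = 0.58:
  ψ₁ = 0.580: g = 0.1205, g' = -0.559 → ψ₁ = 0.796
  ψ₁ = 0.796: g = 0.0010, g' = -0.566 → ψ₁ = 0.797
Converged at ψ₁ = 0.797.
Drum-1 compositions:
  acetaldehyde: x = 0.139, y = 0.384
  diethyl ether: x = 0.151, y = 0.275
  benzene: x = 0.710, y = 0.341
Drum-2 feed = drum-1 vapor: z₂ = (0.3836, 0.2751, 0.3413).
Drum 2:
Let ψ₂ = V/F and solve Σ zᵢ(Kᵢ−1)/(1+ψ₂(Kᵢ−1)) = 0.
Check two-phase: ΣzᵢKᵢ = 1.136 > 1 and Σzᵢ/Kᵢ = 1.517 > 1, so g(0) = 0.136 > 0 and g(1) = -0.517 < 0.
Newton–Raphson from ψ₂ = 0.31:
  ψ₂ = 0.310: g = 0.0069, g' = -0.430 → ψ₂ = 0.326
Converged at ψ₂ = 0.326.
  acetaldehyde: x = 0.303, y = 0.551
  diethyl ether: x = 0.258, y = 0.310
  benzene: x = 0.439, y = 0.139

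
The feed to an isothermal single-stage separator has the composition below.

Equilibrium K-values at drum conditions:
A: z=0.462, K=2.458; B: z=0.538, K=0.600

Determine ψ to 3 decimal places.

ψ = 0.786

Let ψ = V/F and solve Σ zᵢ(Kᵢ−1)/(1+ψ(Kᵢ−1)) = 0.
g(0) = ΣzᵢKᵢ − 1 = 0.458 and g(1) = 1 − Σzᵢ/Kᵢ = -0.085, so a root lies in (0, 1).
Binary case is linear: z₁(K₁−1)(1+ψ(K₂−1)) + z₂(K₂−1)(1+ψ(K₁−1)) = 0
⇒ ψ = [z₁(K₁−1)+z₂(K₂−1)] / [−(K₁−1)(K₂−1)] = 0.4584/0.5832 = 0.786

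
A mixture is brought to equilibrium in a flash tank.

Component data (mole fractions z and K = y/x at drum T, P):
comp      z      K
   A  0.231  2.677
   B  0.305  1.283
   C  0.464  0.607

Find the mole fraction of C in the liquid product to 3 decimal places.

x_C = 0.639

Iterate (Newton) starting at ψ = 0.5:
  ψ = 0.500: g = 0.0594, g' = -0.322 → ψ = 0.684
  ψ = 0.684: g = 0.0032, g' = -0.292 → ψ = 0.695
Converged at ψ = 0.695.
Compositions from xᵢ = zᵢ/(1+ψ(Kᵢ−1)), yᵢ = Kᵢxᵢ:
  A: x = 0.107, y = 0.285
  B: x = 0.255, y = 0.327
  C: x = 0.639, y = 0.388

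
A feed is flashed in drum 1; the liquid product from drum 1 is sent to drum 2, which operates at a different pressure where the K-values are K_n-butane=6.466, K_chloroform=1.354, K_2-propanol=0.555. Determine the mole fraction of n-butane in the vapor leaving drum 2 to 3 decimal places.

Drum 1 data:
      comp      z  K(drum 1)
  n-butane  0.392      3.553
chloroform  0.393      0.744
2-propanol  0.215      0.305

Drum 1:
Rachford–Rice: g(ψ₁) = Σ zᵢ(Kᵢ−1)/(1+ψ₁(Kᵢ−1)) = 0.
Check two-phase: ΣzᵢKᵢ = 1.751 > 1 and Σzᵢ/Kᵢ = 1.343 > 1, so g(0) = 0.751 > 0 and g(1) = -0.343 < 0.
Newton iteration, ψ₁⁰ = 0.5:
  ψ₁ = 0.500: g = 0.0952, g' = -0.771 → ψ₁ = 0.624
  ψ₁ = 0.624: g = 0.0027, g' = -0.740 → ψ₁ = 0.627
Converged at ψ₁ = 0.627.
Drum-1 compositions:
  n-butane: x = 0.151, y = 0.535
  chloroform: x = 0.468, y = 0.348
  2-propanol: x = 0.381, y = 0.116
Drum-2 feed = drum-1 liquid: z₂ = (0.1507, 0.4682, 0.3811).
Drum 2:
Material balance + equilibrium reduce to Σ zᵢ(Kᵢ−1)/(1+ψ₂(Kᵢ−1)) = 0.
Check two-phase: ΣzᵢKᵢ = 1.820 > 1 and Σzᵢ/Kᵢ = 1.056 > 1, so g(0) = 0.820 > 0 and g(1) = -0.056 < 0.
Newton–Raphson from ψ₂ = 0.61:
  ψ₂ = 0.610: g = 0.0936, g' = -0.422 → ψ₂ = 0.832
  ψ₂ = 0.832: g = 0.0072, g' = -0.372 → ψ₂ = 0.851
Converged at ψ₂ = 0.851.
  n-butane: x = 0.027, y = 0.172
  chloroform: x = 0.360, y = 0.487
  2-propanol: x = 0.614, y = 0.341

y_n-butane (drum 2) = 0.172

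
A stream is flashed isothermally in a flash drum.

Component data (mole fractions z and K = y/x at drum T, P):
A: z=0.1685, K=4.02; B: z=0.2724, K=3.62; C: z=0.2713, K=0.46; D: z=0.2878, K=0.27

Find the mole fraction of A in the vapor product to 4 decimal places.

Let ψ = V/F and solve Σ zᵢ(Kᵢ−1)/(1+ψ(Kᵢ−1)) = 0.
Check two-phase: ΣzᵢKᵢ = 1.8660 > 1 and Σzᵢ/Kᵢ = 1.7729 > 1, so g(0) = 0.8660 > 0 and g(1) = -0.7729 < 0.
Newton iteration, ψ⁰ = 0.5:
  ψ = 0.5000: g = -0.01985, g' = -1.1232 → ψ = 0.4823
  ψ = 0.4823: g = 0.00005, g' = -1.1296 → ψ = 0.4824
Converged at ψ = 0.4824.
Compositions from xᵢ = zᵢ/(1+ψ(Kᵢ−1)), yᵢ = Kᵢxᵢ:
  A: x = 0.0686, y = 0.2757
  B: x = 0.1203, y = 0.4356
  C: x = 0.3669, y = 0.1688
  D: x = 0.4442, y = 0.1199

y_A = 0.2757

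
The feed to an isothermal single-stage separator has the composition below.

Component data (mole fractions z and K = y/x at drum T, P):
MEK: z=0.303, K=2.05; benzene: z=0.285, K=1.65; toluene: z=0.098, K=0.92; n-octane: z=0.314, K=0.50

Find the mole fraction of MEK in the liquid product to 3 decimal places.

Let ψ = V/F and solve Σ zᵢ(Kᵢ−1)/(1+ψ(Kᵢ−1)) = 0.
Feasibility: ΣzᵢKᵢ = 1.339, Σzᵢ/Kᵢ = 1.055 — both > 1, two phases present.
Iterate (Newton) starting at ψ = 0.5:
  ψ = 0.500: g = 0.1309, g' = -0.352 → ψ = 0.871
  ψ = 0.871: g = -0.0023, g' = -0.387 → ψ = 0.866
Converged at ψ = 0.866.
Compositions from xᵢ = zᵢ/(1+ψ(Kᵢ−1)), yᵢ = Kᵢxᵢ:
  MEK: x = 0.159, y = 0.325
  benzene: x = 0.182, y = 0.301
  toluene: x = 0.105, y = 0.097
  n-octane: x = 0.554, y = 0.277

x_MEK = 0.159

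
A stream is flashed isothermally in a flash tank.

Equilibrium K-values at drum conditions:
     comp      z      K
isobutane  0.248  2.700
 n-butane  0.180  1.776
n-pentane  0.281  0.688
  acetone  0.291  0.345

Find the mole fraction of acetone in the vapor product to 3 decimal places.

Newton–Raphson from ψ = 0.5:
  ψ = 0.500: g = -0.0588, g' = -0.580 → ψ = 0.399
  ψ = 0.399: g = -0.0001, g' = -0.582 → ψ = 0.398
Converged at ψ = 0.398.
Compositions from xᵢ = zᵢ/(1+ψ(Kᵢ−1)), yᵢ = Kᵢxᵢ:
  isobutane: x = 0.148, y = 0.399
  n-butane: x = 0.137, y = 0.244
  n-pentane: x = 0.321, y = 0.221
  acetone: x = 0.394, y = 0.136

y_acetone = 0.136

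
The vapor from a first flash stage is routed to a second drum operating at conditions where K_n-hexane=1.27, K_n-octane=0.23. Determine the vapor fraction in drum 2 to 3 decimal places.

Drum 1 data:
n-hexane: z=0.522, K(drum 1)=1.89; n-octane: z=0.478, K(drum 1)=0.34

V/F (drum 2) = 0.322

Drum 1:
Material balance + equilibrium reduce to Σ zᵢ(Kᵢ−1)/(1+ψ₁(Kᵢ−1)) = 0.
Feasibility: ΣzᵢKᵢ = 1.149, Σzᵢ/Kᵢ = 1.682 — both > 1, two phases present.
Binary case is linear: z₁(K₁−1)(1+ψ₁(K₂−1)) + z₂(K₂−1)(1+ψ₁(K₁−1)) = 0
⇒ ψ₁ = [z₁(K₁−1)+z₂(K₂−1)] / [−(K₁−1)(K₂−1)] = 0.1491/0.5874 = 0.254
Drum-1 compositions:
  n-hexane: x = 0.426, y = 0.805
  n-octane: x = 0.574, y = 0.195
Drum-2 feed = drum-1 vapor: z₂ = (0.8048, 0.1952).
Drum 2:
Iterate (Newton) starting at ψ₂ = 0.6:
  ψ₂ = 0.600: g = -0.0924, g' = -0.443 → ψ₂ = 0.392
  ψ₂ = 0.392: g = -0.0187, g' = -0.285 → ψ₂ = 0.326
  ψ₂ = 0.326: g = -0.0010, g' = -0.256 → ψ₂ = 0.322
Converged at ψ₂ = 0.322.
  n-hexane: x = 0.740, y = 0.940
  n-octane: x = 0.260, y = 0.060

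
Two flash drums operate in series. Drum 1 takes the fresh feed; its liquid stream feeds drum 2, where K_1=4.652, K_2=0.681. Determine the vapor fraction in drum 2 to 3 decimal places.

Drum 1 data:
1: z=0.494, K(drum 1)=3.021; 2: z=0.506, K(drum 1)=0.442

Drum 1:
Material balance + equilibrium reduce to Σ zᵢ(Kᵢ−1)/(1+ψ₁(Kᵢ−1)) = 0.
Feasibility: ΣzᵢKᵢ = 1.716, Σzᵢ/Kᵢ = 1.308 — both > 1, two phases present.
Iterate (Newton) starting at ψ₁ = 0.59:
  ψ₁ = 0.590: g = 0.0345, g' = -0.770 → ψ₁ = 0.635
Converged at ψ₁ = 0.635.
Drum-1 compositions:
  1: x = 0.216, y = 0.654
  2: x = 0.784, y = 0.346
Drum-2 feed = drum-1 liquid: z₂ = (0.2164, 0.7836).
Drum 2:
Let ψ₂ = V/F and solve Σ zᵢ(Kᵢ−1)/(1+ψ₂(Kᵢ−1)) = 0.
Feasibility: ΣzᵢKᵢ = 1.540, Σzᵢ/Kᵢ = 1.197 — both > 1, two phases present.
Binary case is linear: z₁(K₁−1)(1+ψ₂(K₂−1)) + z₂(K₂−1)(1+ψ₂(K₁−1)) = 0
⇒ ψ₂ = [z₁(K₁−1)+z₂(K₂−1)] / [−(K₁−1)(K₂−1)] = 0.5402/1.1650 = 0.464
  1: x = 0.080, y = 0.374
  2: x = 0.920, y = 0.626

V/F (drum 2) = 0.464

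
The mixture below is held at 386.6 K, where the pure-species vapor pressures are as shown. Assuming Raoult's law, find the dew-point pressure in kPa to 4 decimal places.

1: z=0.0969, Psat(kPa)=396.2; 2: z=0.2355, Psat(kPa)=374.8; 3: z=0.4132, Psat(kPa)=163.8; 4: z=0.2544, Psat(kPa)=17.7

Pdew = 56.2798 kPa

At the dew point ψ → 1, so Σzᵢ/Kᵢ = 1 with Kᵢ = Pᵢˢᵃᵗ/P ⇒ 1/P = Σzᵢ/Pᵢˢᵃᵗ.
1/P = 0.0969/396.2 + 0.2355/374.8 + 0.4132/163.8 + 0.2544/17.7 = 0.0177684 ⇒ P = 56.2798 kPa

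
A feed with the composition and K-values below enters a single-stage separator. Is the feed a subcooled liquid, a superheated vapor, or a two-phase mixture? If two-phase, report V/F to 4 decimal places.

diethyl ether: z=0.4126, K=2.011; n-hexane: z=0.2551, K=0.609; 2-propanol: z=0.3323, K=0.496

two-phase, V/F = 0.3236

ΣzᵢKᵢ = 1.1499; Σzᵢ/Kᵢ = 1.2940.
Both exceed 1, so a two-phase solution exists.
Material balance + equilibrium reduce to Σ zᵢ(Kᵢ−1)/(1+ψ(Kᵢ−1)) = 0.
Iterate (Newton) starting at ψ = 0.5:
  ψ = 0.5000: g = -0.07081, g' = -0.3972 → ψ = 0.3217
  ψ = 0.3217: g = 0.00077, g' = -0.4114 → ψ = 0.3236
Converged at ψ = 0.3236.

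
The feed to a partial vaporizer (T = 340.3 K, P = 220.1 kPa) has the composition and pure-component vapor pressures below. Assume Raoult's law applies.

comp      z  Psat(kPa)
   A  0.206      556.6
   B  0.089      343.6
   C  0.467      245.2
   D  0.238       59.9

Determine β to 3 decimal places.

β = 0.491

Raoult's law: Kᵢ = Pᵢˢᵃᵗ/P = Pᵢˢᵃᵗ/220.1.
  K_A = 556.6/220.1 = 2.52885, K_B = 343.6/220.1 = 1.56111, K_C = 245.2/220.1 = 1.11404, K_D = 59.9/220.1 = 0.27215
Rachford–Rice: g(β) = Σ zᵢ(Kᵢ−1)/(1+β(Kᵢ−1)) = 0.
Check two-phase: ΣzᵢKᵢ = 1.245 > 1 and Σzᵢ/Kᵢ = 1.432 > 1, so g(0) = 0.245 > 0 and g(1) = -0.432 < 0.
Iterate (Newton) starting at β = 0.56:
  β = 0.560: g = -0.0347, g' = -0.521 → β = 0.493
  β = 0.493: g = -0.0012, g' = -0.486 → β = 0.491
Converged at β = 0.491.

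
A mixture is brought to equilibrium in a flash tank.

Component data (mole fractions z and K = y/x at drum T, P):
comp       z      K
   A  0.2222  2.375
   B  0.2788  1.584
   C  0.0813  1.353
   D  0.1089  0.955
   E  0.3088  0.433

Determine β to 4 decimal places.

Iterate (Newton) starting at β = 0.5:
  β = 0.5000: g = 0.08209, g' = -0.4054 → β = 0.7025
  β = 0.7025: g = -0.00219, g' = -0.4375 → β = 0.6975
Converged at β = 0.6975.

β = 0.6975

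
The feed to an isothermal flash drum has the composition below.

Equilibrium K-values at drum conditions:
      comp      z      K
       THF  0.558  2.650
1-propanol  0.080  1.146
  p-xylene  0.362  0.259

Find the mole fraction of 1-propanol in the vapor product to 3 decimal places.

y_1-propanol = 0.084

Material balance + equilibrium reduce to Σ zᵢ(Kᵢ−1)/(1+ψ(Kᵢ−1)) = 0.
g(0) = ΣzᵢKᵢ − 1 = 0.664 and g(1) = 1 − Σzᵢ/Kᵢ = -0.678, so a root lies in (0, 1).
Iterate (Newton) starting at ψ = 0.5:
  ψ = 0.500: g = 0.0893, g' = -0.959 → ψ = 0.593
  ψ = 0.593: g = -0.0024, g' = -1.022 → ψ = 0.591
Converged at ψ = 0.591.
Compositions from xᵢ = zᵢ/(1+ψ(Kᵢ−1)), yᵢ = Kᵢxᵢ:
  THF: x = 0.283, y = 0.749
  1-propanol: x = 0.074, y = 0.084
  p-xylene: x = 0.644, y = 0.167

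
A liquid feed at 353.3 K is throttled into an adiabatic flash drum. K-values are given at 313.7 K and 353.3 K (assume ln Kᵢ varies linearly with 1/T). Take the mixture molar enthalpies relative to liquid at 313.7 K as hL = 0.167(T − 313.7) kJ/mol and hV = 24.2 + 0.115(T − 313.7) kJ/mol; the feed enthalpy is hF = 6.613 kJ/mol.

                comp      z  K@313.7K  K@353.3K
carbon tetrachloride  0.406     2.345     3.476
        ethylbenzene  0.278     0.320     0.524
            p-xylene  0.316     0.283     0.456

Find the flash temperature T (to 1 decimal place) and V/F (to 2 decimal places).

Adiabatic flash: solve Rachford–Rice at each trial T, then check hF = ψ·hV(T) + (1−ψ)·hL(T).
  T = 313.7 K: K = (2.345, 0.320, 0.283), RR gives ψ = 0.139, H_out = 3.354 kJ/mol
  T = 353.3 K: K = (3.476, 0.524, 0.456), RR gives ψ = 0.551, H_out = 18.822 kJ/mol
  T = 333.5 K: K = (2.889, 0.416, 0.364), RR gives ψ = 0.349, H_out = 11.391 kJ/mol
  T = 323.6 K: K = (2.611, 0.366, 0.322), RR gives ψ = 0.249, H_out = 7.550 kJ/mol
  T = 318.6 K: K = (2.475, 0.342, 0.302), RR gives ψ = 0.195, H_out = 5.492 kJ/mol
  T = 321.1 K: K = (2.543, 0.354, 0.312), RR gives ψ = 0.222, H_out = 6.534 kJ/mol
  T = 322.4 K: K = (2.578, 0.360, 0.317), RR gives ψ = 0.236, H_out = 7.065 kJ/mol
Linear interpolation between T = 321.1 (H_out = 6.534) and T = 322.4 (H_out = 7.065) on hF = 6.613 gives T ≈ 321.3 K, at which ψ = 0.22.

T = 321.3 K, V/F = 0.22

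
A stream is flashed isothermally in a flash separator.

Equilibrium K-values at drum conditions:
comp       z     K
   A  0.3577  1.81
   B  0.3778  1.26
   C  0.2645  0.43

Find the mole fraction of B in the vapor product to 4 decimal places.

y_B = 0.3986

Rachford–Rice: g(β) = Σ zᵢ(Kᵢ−1)/(1+β(Kᵢ−1)) = 0.
g(0) = ΣzᵢKᵢ − 1 = 0.2372 and g(1) = 1 − Σzᵢ/Kᵢ = -0.1126, so a root lies in (0, 1).
Newton iteration, β⁰ = 0.36:
  β = 0.3600: g = 0.12446, g' = -0.2981 → β = 0.7775
  β = 0.7775: g = -0.01128, g' = -0.3832 → β = 0.7481
  β = 0.7481: g = -0.00020, g' = -0.3701 → β = 0.7476
Converged at β = 0.7476.
Compositions from xᵢ = zᵢ/(1+β(Kᵢ−1)), yᵢ = Kᵢxᵢ:
  A: x = 0.2228, y = 0.4033
  B: x = 0.3163, y = 0.3986
  C: x = 0.4609, y = 0.1982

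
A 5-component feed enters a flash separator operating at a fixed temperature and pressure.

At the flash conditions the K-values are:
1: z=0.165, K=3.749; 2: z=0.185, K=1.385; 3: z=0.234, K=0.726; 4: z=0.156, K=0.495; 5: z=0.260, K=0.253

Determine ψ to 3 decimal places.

Let ψ = V/F and solve Σ zᵢ(Kᵢ−1)/(1+ψ(Kᵢ−1)) = 0.
Check two-phase: ΣzᵢKᵢ = 1.188 > 1 and Σzᵢ/Kᵢ = 1.843 > 1, so g(0) = 0.188 > 0 and g(1) = -0.843 < 0.
Newton–Raphson from ψ = 0.5:
  ψ = 0.500: g = -0.2389, g' = -0.705 → ψ = 0.161
  ψ = 0.161: g = 0.0079, g' = -0.877 → ψ = 0.170
Converged at ψ = 0.170.

ψ = 0.170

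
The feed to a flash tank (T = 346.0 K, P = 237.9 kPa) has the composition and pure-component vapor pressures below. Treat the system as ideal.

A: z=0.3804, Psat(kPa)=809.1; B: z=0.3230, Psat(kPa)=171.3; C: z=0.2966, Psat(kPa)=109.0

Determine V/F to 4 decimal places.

V/F = 0.6467

Raoult's law: Kᵢ = Pᵢˢᵃᵗ/P = Pᵢˢᵃᵗ/237.9.
  K_A = 809.1/237.9 = 3.401009, K_B = 171.3/237.9 = 0.720050, K_C = 109.0/237.9 = 0.458176
Iterate (Newton) starting at V/F = 0.5:
  V/F = 0.5000: g = 0.08950, g' = -0.6509 → V/F = 0.6375
  V/F = 0.6375: g = 0.00534, g' = -0.5831 → V/F = 0.6467
Converged at V/F = 0.6467.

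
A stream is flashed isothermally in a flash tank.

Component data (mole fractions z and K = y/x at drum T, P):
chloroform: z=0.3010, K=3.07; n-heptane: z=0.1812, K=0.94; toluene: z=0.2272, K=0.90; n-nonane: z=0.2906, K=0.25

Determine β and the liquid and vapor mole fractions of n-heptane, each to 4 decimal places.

Rachford–Rice: g(β) = Σ zᵢ(Kᵢ−1)/(1+β(Kᵢ−1)) = 0.
g(0) = ΣzᵢKᵢ − 1 = 0.3715 and g(1) = 1 − Σzᵢ/Kᵢ = -0.7057, so a root lies in (0, 1).
Newton iteration, β⁰ = 0.48:
  β = 0.4800: g = -0.06307, g' = -0.7268 → β = 0.3932
  β = 0.3932: g = -0.00041, g' = -0.7239 → β = 0.3927
Converged at β = 0.3927.
Compositions from xᵢ = zᵢ/(1+β(Kᵢ−1)), yᵢ = Kᵢxᵢ:
  chloroform: x = 0.1660, y = 0.5098
  n-heptane: x = 0.1856, y = 0.1744
  toluene: x = 0.2365, y = 0.2128
  n-nonane: x = 0.4119, y = 0.1030

β = 0.3927, x_n-heptane = 0.1856, y_n-heptane = 0.1744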